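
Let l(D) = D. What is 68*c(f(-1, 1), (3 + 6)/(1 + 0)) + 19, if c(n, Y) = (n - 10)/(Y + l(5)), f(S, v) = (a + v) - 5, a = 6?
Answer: -139/7 ≈ -19.857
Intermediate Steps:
f(S, v) = 1 + v (f(S, v) = (6 + v) - 5 = 1 + v)
c(n, Y) = (-10 + n)/(5 + Y) (c(n, Y) = (n - 10)/(Y + 5) = (-10 + n)/(5 + Y))
68*c(f(-1, 1), (3 + 6)/(1 + 0)) + 19 = 68*((-10 + (1 + 1))/(5 + (3 + 6)/(1 + 0))) + 19 = 68*((-10 + 2)/(5 + 9/1)) + 19 = 68*(-8/(5 + 9*1)) + 19 = 68*(-8/(5 + 9)) + 19 = 68*(-8/14) + 19 = 68*((1/14)*(-8)) + 19 = 68*(-4/7) + 19 = -272/7 + 19 = -139/7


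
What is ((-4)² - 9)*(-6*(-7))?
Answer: 294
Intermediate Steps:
((-4)² - 9)*(-6*(-7)) = (16 - 9)*42 = 7*42 = 294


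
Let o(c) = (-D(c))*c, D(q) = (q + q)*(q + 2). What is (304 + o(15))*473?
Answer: -3474658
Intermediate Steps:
D(q) = 2*q*(2 + q) (D(q) = (2*q)*(2 + q) = 2*q*(2 + q))
o(c) = -2*c²*(2 + c) (o(c) = (-2*c*(2 + c))*c = -2*c²*(2 + c))
(304 + o(15))*473 = (304 + 2*15²*(-2 - 1*15))*473 = (304 + 2*225*(-2 - 15))*473 = (304 + 2*225*(-17))*473 = (304 - 7650)*473 = -7346*473 = -3474658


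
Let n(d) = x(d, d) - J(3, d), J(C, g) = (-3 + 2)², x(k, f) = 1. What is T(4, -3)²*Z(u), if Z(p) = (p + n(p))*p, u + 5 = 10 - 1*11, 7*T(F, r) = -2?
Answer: 144/49 ≈ 2.9388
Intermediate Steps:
T(F, r) = -2/7 (T(F, r) = (⅐)*(-2) = -2/7)
J(C, g) = 1 (J(C, g) = (-1)² = 1)
n(d) = 0 (n(d) = 1 - 1*1 = 1 - 1 = 0)
u = -6 (u = -5 + (10 - 1*11) = -5 + (10 - 11) = -5 - 1 = -6)
Z(p) = p² (Z(p) = (p + 0)*p = p*p = p²)
T(4, -3)²*Z(u) = (-2/7)²*(-6)² = (4/49)*36 = 144/49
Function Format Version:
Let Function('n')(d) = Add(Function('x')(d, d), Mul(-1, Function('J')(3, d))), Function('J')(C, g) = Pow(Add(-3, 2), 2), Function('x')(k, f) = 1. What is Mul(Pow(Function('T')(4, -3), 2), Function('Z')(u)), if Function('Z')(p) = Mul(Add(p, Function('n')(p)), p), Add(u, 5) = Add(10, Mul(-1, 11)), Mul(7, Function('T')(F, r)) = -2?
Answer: Rational(144, 49) ≈ 2.9388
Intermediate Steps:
Function('T')(F, r) = Rational(-2, 7) (Function('T')(F, r) = Mul(Rational(1, 7), -2) = Rational(-2, 7))
Function('J')(C, g) = 1 (Function('J')(C, g) = Pow(-1, 2) = 1)
Function('n')(d) = 0 (Function('n')(d) = Add(1, Mul(-1, 1)) = Add(1, -1) = 0)
u = -6 (u = Add(-5, Add(10, Mul(-1, 11))) = Add(-5, Add(10, -11)) = Add(-5, -1) = -6)
Function('Z')(p) = Pow(p, 2) (Function('Z')(p) = Mul(Add(p, 0), p) = Mul(p, p) = Pow(p, 2))
Mul(Pow(Function('T')(4, -3), 2), Function('Z')(u)) = Mul(Pow(Rational(-2, 7), 2), Pow(-6, 2)) = Mul(Rational(4, 49), 36) = Rational(144, 49)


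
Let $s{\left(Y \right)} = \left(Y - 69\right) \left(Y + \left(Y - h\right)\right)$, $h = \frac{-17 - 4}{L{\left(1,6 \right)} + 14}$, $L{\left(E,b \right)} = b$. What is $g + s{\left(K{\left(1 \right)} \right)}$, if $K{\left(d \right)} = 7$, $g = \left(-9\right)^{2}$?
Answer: $- \frac{8521}{10} \approx -852.1$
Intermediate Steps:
$g = 81$
$h = - \frac{21}{20}$ ($h = \frac{-17 - 4}{6 + 14} = - \frac{21}{20} \approx -1.05$)
$s{\left(Y \right)} = \left(-69 + Y\right) \left(\frac{21}{20} + 2 Y\right)$ ($s{\left(Y \right)} = \left(Y - 69\right) \left(Y + \left(Y - - \frac{21}{20}\right)\right) = \left(-69 + Y\right) \left(Y + \left(Y + \frac{21}{20}\right)\right) = \left(-69 + Y\right) \left(Y + \left(\frac{21}{20} + Y\right)\right) = \left(-69 + Y\right) \left(\frac{21}{20} + 2 Y\right)$)
$g + s{\left(K{\left(1 \right)} \right)} = 81 - \left(\frac{10311}{10} - 98\right) = 81 - \frac{9331}{10} = - \frac{8521}{10}$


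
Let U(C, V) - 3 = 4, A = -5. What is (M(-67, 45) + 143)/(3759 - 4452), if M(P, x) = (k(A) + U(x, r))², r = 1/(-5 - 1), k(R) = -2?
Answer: -8/33 ≈ -0.24242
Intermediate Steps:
r = -⅙ (r = 1/(-6) = -⅙ ≈ -0.16667)
U(C, V) = 7 (U(C, V) = 3 + 4 = 7)
M(P, x) = 25 (M(P, x) = (-2 + 7)² = 5² = 25)
(M(-67, 45) + 143)/(3759 - 4452) = (25 + 143)/(3759 - 4452) = 168/(-693) = 168*(-1/693) = -8/33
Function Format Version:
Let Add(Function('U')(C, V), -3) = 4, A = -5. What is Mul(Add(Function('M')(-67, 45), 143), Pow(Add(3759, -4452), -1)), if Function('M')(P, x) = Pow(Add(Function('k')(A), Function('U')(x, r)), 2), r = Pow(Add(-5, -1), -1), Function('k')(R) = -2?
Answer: Rational(-8, 33) ≈ -0.24242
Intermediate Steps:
r = Rational(-1, 6) (r = Pow(-6, -1) = Rational(-1, 6) ≈ -0.16667)
Function('U')(C, V) = 7 (Function('U')(C, V) = Add(3, 4) = 7)
Function('M')(P, x) = 25 (Function('M')(P, x) = Pow(Add(-2, 7), 2) = Pow(5, 2) = 25)
Mul(Add(Function('M')(-67, 45), 143), Pow(Add(3759, -4452), -1)) = Mul(Add(25, 143), Pow(Add(3759, -4452), -1)) = Mul(168, Pow(-693, -1)) = Mul(168, Rational(-1, 693)) = Rational(-8, 33)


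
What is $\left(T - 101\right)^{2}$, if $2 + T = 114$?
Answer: $121$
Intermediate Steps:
$T = 112$ ($T = -2 + 114 = 112$)
$\left(T - 101\right)^{2} = \left(112 - 101\right)^{2} = 11^{2} = 121$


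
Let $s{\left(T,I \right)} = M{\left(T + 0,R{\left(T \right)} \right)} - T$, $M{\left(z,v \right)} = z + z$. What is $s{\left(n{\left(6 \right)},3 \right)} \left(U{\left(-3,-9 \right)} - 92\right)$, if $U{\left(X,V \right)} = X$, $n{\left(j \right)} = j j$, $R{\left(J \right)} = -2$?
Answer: $-3420$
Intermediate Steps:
$M{\left(z,v \right)} = 2 z$
$n{\left(j \right)} = j^{2}$
$s{\left(T,I \right)} = T$ ($s{\left(T,I \right)} = 2 \left(T + 0\right) - T = 2 T - T = T$)
$s{\left(n{\left(6 \right)},3 \right)} \left(U{\left(-3,-9 \right)} - 92\right) = 6^{2} \left(-3 - 92\right) = 36 \left(-95\right) = -3420$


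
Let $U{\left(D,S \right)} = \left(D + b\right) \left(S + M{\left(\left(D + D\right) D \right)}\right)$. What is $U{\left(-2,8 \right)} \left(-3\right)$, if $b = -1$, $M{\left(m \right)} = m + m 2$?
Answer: $288$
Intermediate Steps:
$M{\left(m \right)} = 3 m$ ($M{\left(m \right)} = m + 2 m = 3 m$)
$U{\left(D,S \right)} = \left(-1 + D\right) \left(S + 6 D^{2}\right)$ ($U{\left(D,S \right)} = \left(D - 1\right) \left(S + 3 \left(D + D\right) D\right) = \left(-1 + D\right) \left(S + 3 \cdot 2 D D\right) = \left(-1 + D\right) \left(S + 3 \cdot 2 D^{2}\right) = \left(-1 + D\right) \left(S + 6 D^{2}\right)$)
$U{\left(-2,8 \right)} \left(-3\right) = \left(\left(-1\right) 8 - 6 \left(-2\right)^{2} + 6 \left(-2\right)^{3} - 16\right) \left(-3\right) = \left(-8 - 24 + 6 \left(-8\right) - 16\right) \left(-3\right) = \left(-8 - 24 - 48 - 16\right) \left(-3\right) = \left(-96\right) \left(-3\right) = 288$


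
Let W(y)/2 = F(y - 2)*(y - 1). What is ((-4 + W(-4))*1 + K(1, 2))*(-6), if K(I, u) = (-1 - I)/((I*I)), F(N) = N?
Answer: -324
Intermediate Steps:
W(y) = 2*(-1 + y)*(-2 + y) (W(y) = 2*((y - 2)*(y - 1)) = 2*((-2 + y)*(-1 + y)) = 2*((-1 + y)*(-2 + y)) = 2*(-1 + y)*(-2 + y))
K(I, u) = (-1 - I)/I² (K(I, u) = (-1 - I)/(I²) = (-1 - I)/I²)
((-4 + W(-4))*1 + K(1, 2))*(-6) = ((-4 + 2*(-1 - 4)*(-2 - 4))*1 + (-1 - 1*1)/1²)*(-6) = ((-4 + 2*(-5)*(-6))*1 + 1*(-1 - 1))*(-6) = ((-4 + 60)*1 + 1*(-2))*(-6) = (56*1 - 2)*(-6) = (56 - 2)*(-6) = 54*(-6) = -324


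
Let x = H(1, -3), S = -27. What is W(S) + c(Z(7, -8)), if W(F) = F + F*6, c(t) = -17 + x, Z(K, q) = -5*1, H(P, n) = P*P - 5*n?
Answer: -190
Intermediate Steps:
H(P, n) = P**2 - 5*n
x = 16 (x = 1**2 - 5*(-3) = 1 + 15 = 16)
Z(K, q) = -5
c(t) = -1 (c(t) = -17 + 16 = -1)
W(F) = 7*F (W(F) = F + 6*F = 7*F)
W(S) + c(Z(7, -8)) = 7*(-27) - 1 = -189 - 1 = -190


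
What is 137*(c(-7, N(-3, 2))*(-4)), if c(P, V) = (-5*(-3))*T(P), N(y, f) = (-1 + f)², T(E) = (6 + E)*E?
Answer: -57540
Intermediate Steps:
T(E) = E*(6 + E)
c(P, V) = 15*P*(6 + P) (c(P, V) = (-5*(-3))*(P*(6 + P)) = 15*(P*(6 + P)) = 15*P*(6 + P))
137*(c(-7, N(-3, 2))*(-4)) = 137*((15*(-7)*(6 - 7))*(-4)) = 137*((15*(-7)*(-1))*(-4)) = 137*(105*(-4)) = 137*(-420) = -57540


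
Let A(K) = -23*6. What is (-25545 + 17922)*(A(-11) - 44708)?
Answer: 341861058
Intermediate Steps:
A(K) = -138
(-25545 + 17922)*(A(-11) - 44708) = (-25545 + 17922)*(-138 - 44708) = -7623*(-44846) = 341861058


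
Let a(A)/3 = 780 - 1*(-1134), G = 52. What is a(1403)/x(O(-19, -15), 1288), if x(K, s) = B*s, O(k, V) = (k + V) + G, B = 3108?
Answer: 957/667184 ≈ 0.0014344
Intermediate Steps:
O(k, V) = 52 + V + k (O(k, V) = (k + V) + 52 = (V + k) + 52 = 52 + V + k)
a(A) = 5742 (a(A) = 3*(780 - 1*(-1134)) = 3*(780 + 1134) = 3*1914 = 5742)
x(K, s) = 3108*s
a(1403)/x(O(-19, -15), 1288) = 5742/((3108*1288)) = 5742/4003104 = 5742*(1/4003104) = 957/667184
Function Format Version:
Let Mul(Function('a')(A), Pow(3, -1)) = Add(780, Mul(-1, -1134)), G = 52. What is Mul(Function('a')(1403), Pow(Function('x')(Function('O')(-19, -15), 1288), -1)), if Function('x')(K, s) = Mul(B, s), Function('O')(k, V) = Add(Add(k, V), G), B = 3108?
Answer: Rational(957, 667184) ≈ 0.0014344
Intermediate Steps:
Function('O')(k, V) = Add(52, V, k) (Function('O')(k, V) = Add(Add(k, V), 52) = Add(Add(V, k), 52) = Add(52, V, k))
Function('a')(A) = 5742 (Function('a')(A) = Mul(3, Add(780, Mul(-1, -1134))) = Mul(3, Add(780, 1134)) = Mul(3, 1914) = 5742)
Function('x')(K, s) = Mul(3108, s)
Mul(Function('a')(1403), Pow(Function('x')(Function('O')(-19, -15), 1288), -1)) = Mul(5742, Pow(Mul(3108, 1288), -1)) = Mul(5742, Pow(4003104, -1)) = Mul(5742, Rational(1, 4003104)) = Rational(957, 667184)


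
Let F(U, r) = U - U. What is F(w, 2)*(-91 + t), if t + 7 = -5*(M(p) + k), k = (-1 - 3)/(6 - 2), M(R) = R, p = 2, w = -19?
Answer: 0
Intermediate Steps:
F(U, r) = 0
k = -1 (k = -4/4 = -4*1/4 = -1)
t = -12 (t = -7 - 5*(2 - 1) = -7 - 5*1 = -7 - 5 = -12)
F(w, 2)*(-91 + t) = 0*(-91 - 12) = 0*(-103) = 0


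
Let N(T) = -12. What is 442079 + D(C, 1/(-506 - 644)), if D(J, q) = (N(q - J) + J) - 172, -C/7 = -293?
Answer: 443946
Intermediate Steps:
C = 2051 (C = -7*(-293) = 2051)
D(J, q) = -184 + J (D(J, q) = (-12 + J) - 172 = -184 + J)
442079 + D(C, 1/(-506 - 644)) = 442079 + (-184 + 2051) = 442079 + 1867 = 443946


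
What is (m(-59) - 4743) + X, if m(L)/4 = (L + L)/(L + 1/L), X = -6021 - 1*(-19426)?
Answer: 15094466/1741 ≈ 8670.0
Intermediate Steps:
X = 13405 (X = -6021 + 19426 = 13405)
m(L) = 8*L/(L + 1/L) (m(L) = 4*((L + L)/(L + 1/L)) = 4*((2*L)/(L + 1/L)) = 4*(2*L/(L + 1/L)) = 8*L/(L + 1/L))
(m(-59) - 4743) + X = (8*(-59)**2/(1 + (-59)**2) - 4743) + 13405 = (8*3481/(1 + 3481) - 4743) + 13405 = (8*3481/3482 - 4743) + 13405 = (8*3481*(1/3482) - 4743) + 13405 = (13924/1741 - 4743) + 13405 = -8243639/1741 + 13405 = 15094466/1741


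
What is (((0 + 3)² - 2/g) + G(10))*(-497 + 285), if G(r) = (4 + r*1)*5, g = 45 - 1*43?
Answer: -16536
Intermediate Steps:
g = 2 (g = 45 - 43 = 2)
G(r) = 20 + 5*r (G(r) = (4 + r)*5 = 20 + 5*r)
(((0 + 3)² - 2/g) + G(10))*(-497 + 285) = (((0 + 3)² - 2/2) + (20 + 5*10))*(-497 + 285) = ((3² - 2*½) + (20 + 50))*(-212) = ((9 - 1) + 70)*(-212) = (8 + 70)*(-212) = 78*(-212) = -16536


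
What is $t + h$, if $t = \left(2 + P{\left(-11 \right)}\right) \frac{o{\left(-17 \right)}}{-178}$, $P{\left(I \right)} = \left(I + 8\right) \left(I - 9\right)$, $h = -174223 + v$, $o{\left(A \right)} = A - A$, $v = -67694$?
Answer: $-241917$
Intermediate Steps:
$o{\left(A \right)} = 0$
$h = -241917$ ($h = -174223 - 67694 = -241917$)
$P{\left(I \right)} = \left(-9 + I\right) \left(8 + I\right)$ ($P{\left(I \right)} = \left(8 + I\right) \left(-9 + I\right) = \left(-9 + I\right) \left(8 + I\right)$)
$t = 0$ ($t = \left(2 - \left(61 - 121\right)\right) \frac{0}{-178} = \left(2 + \left(-72 + 121 + 11\right)\right) 0 \left(- \frac{1}{178}\right) = \left(2 + 60\right) 0 = 62 \cdot 0 = 0$)
$t + h = 0 - 241917 = -241917$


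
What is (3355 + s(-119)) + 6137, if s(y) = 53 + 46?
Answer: 9591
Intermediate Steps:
s(y) = 99
(3355 + s(-119)) + 6137 = (3355 + 99) + 6137 = 3454 + 6137 = 9591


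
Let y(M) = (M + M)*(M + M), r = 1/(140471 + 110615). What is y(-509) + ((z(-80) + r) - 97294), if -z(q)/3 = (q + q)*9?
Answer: 236861978101/251086 ≈ 9.4335e+5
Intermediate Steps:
r = 1/251086 ≈ 3.9827e-6
z(q) = -54*q (z(q) = -3*(q + q)*9 = -3*2*q*9 = -54*q)
y(M) = 4*M**2 (y(M) = (2*M)*(2*M) = 4*M**2)
y(-509) + ((z(-80) + r) - 97294) = 4*(-509)**2 + ((-54*(-80) + 1/251086) - 97294) = 4*259081 + ((4320 + 1/251086) - 97294) = 1036324 + (1084691521/251086 - 97294) = 1036324 - 23344469763/251086 = 236861978101/251086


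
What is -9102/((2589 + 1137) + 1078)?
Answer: -4551/2402 ≈ -1.8947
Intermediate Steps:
-9102/((2589 + 1137) + 1078) = -9102/(3726 + 1078) = -9102/4804 = -9102*1/4804 = -4551/2402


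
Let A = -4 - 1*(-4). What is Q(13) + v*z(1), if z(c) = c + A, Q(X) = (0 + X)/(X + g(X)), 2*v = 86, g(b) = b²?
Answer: 603/14 ≈ 43.071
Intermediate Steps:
v = 43 (v = (½)*86 = 43)
Q(X) = X/(X + X²) (Q(X) = (0 + X)/(X + X²) = X/(X + X²))
A = 0 (A = -4 + 4 = 0)
z(c) = c (z(c) = c + 0 = c)
Q(13) + v*z(1) = 1/(1 + 13) + 43*1 = 1/14 + 43 = 603/14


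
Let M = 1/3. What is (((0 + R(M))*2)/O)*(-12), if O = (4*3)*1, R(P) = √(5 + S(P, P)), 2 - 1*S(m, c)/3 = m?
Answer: -2*√10 ≈ -6.3246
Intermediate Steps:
S(m, c) = 6 - 3*m
M = ⅓ (M = 1*(⅓) = ⅓ ≈ 0.33333)
R(P) = √(11 - 3*P) (R(P) = √(5 + (6 - 3*P)) = √(11 - 3*P))
O = 12 (O = 12*1 = 12)
(((0 + R(M))*2)/O)*(-12) = (((0 + √(11 - 3*⅓))*2)/12)*(-12) = (((0 + √(11 - 1))*2)/12)*(-12) = (((0 + √10)*2)/12)*(-12) = ((√10*2)/12)*(-12) = ((2*√10)/12)*(-12) = (√10/6)*(-12) = -2*√10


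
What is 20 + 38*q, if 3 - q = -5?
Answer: 324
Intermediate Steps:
q = 8 (q = 3 - 1*(-5) = 3 + 5 = 8)
20 + 38*q = 20 + 38*8 = 20 + 304 = 324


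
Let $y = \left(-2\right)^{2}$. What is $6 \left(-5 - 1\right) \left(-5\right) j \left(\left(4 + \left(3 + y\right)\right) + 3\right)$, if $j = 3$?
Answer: $7560$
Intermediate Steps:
$y = 4$
$6 \left(-5 - 1\right) \left(-5\right) j \left(\left(4 + \left(3 + y\right)\right) + 3\right) = 6 \left(-5 - 1\right) \left(-5\right) 3 \left(\left(4 + \left(3 + 4\right)\right) + 3\right) = 6 \left(-6\right) \left(-5\right) 3 \left(\left(4 + 7\right) + 3\right) = \left(-36\right) \left(-5\right) 3 \left(11 + 3\right) = 180 \cdot 3 \cdot 14 = 180 \cdot 42 = 7560$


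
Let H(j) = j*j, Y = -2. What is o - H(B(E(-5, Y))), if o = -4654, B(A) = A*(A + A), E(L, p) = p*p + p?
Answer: -4718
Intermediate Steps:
E(L, p) = p + p² (E(L, p) = p² + p = p + p²)
B(A) = 2*A² (B(A) = A*(2*A) = 2*A²)
H(j) = j²
o - H(B(E(-5, Y))) = -4654 - (2*(-2*(1 - 2))²)² = -4654 - (2*(-2*(-1))²)² = -4654 - (2*2²)² = -4654 - (2*4)² = -4654 - 1*8² = -4654 - 1*64 = -4654 - 64 = -4718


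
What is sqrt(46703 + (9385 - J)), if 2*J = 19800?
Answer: 6*sqrt(1283) ≈ 214.91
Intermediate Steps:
J = 9900 (J = (1/2)*19800 = 9900)
sqrt(46703 + (9385 - J)) = sqrt(46703 + (9385 - 1*9900)) = sqrt(46703 + (9385 - 9900)) = sqrt(46703 - 515) = sqrt(46188) = 6*sqrt(1283)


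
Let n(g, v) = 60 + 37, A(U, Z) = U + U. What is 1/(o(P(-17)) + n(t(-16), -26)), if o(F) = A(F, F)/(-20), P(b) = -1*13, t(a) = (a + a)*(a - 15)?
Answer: 10/983 ≈ 0.010173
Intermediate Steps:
t(a) = 2*a*(-15 + a) (t(a) = (2*a)*(-15 + a) = 2*a*(-15 + a))
A(U, Z) = 2*U
P(b) = -13
n(g, v) = 97
o(F) = -F/10 (o(F) = (2*F)/(-20) = (2*F)*(-1/20) = -F/10)
1/(o(P(-17)) + n(t(-16), -26)) = 1/(-⅒*(-13) + 97) = 1/(13/10 + 97) = 1/(983/10) = 10/983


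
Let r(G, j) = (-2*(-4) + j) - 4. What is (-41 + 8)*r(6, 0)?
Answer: -132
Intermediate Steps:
r(G, j) = 4 + j (r(G, j) = (8 + j) - 4 = 4 + j)
(-41 + 8)*r(6, 0) = (-41 + 8)*(4 + 0) = -33*4 = -132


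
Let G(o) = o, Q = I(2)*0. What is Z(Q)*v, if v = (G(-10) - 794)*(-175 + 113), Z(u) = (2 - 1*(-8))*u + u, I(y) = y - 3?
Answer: 0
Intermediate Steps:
I(y) = -3 + y
Q = 0 (Q = (-3 + 2)*0 = -1*0 = 0)
Z(u) = 11*u (Z(u) = (2 + 8)*u + u = 10*u + u = 11*u)
v = 49848 (v = (-10 - 794)*(-175 + 113) = -804*(-62) = 49848)
Z(Q)*v = (11*0)*49848 = 0*49848 = 0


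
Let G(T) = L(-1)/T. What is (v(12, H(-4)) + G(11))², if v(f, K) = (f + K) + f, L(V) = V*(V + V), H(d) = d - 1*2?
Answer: 40000/121 ≈ 330.58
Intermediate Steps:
H(d) = -2 + d (H(d) = d - 2 = -2 + d)
L(V) = 2*V² (L(V) = V*(2*V) = 2*V²)
G(T) = 2/T (G(T) = (2*(-1)²)/T = (2*1)/T = 2/T)
v(f, K) = K + 2*f (v(f, K) = (K + f) + f = K + 2*f)
(v(12, H(-4)) + G(11))² = (((-2 - 4) + 2*12) + 2/11)² = ((-6 + 24) + 2*(1/11))² = (18 + 2/11)² = (200/11)² = 40000/121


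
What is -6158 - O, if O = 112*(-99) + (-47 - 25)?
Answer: 5002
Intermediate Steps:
O = -11160 (O = -11088 - 72 = -11160)
-6158 - O = -6158 - 1*(-11160) = -6158 + 11160 = 5002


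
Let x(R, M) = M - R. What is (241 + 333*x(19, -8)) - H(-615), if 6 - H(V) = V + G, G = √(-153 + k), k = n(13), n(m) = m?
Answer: -9371 + 2*I*√35 ≈ -9371.0 + 11.832*I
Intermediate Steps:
k = 13
G = 2*I*√35 (G = √(-153 + 13) = √(-140) = 2*I*√35 ≈ 11.832*I)
H(V) = 6 - V - 2*I*√35 (H(V) = 6 - (V + 2*I*√35) = 6 + (-V - 2*I*√35) = 6 - V - 2*I*√35)
(241 + 333*x(19, -8)) - H(-615) = (241 + 333*(-8 - 1*19)) - (6 - 1*(-615) - 2*I*√35) = (241 + 333*(-8 - 19)) - (6 + 615 - 2*I*√35) = (241 + 333*(-27)) - (621 - 2*I*√35) = (241 - 8991) + (-621 + 2*I*√35) = -8750 + (-621 + 2*I*√35) = -9371 + 2*I*√35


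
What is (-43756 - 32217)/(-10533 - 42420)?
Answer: 75973/52953 ≈ 1.4347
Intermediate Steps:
(-43756 - 32217)/(-10533 - 42420) = -75973/(-52953) = -75973*(-1/52953) = 75973/52953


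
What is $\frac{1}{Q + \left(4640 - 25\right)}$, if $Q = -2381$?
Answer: $\frac{1}{2234} \approx 0.00044763$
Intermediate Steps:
$\frac{1}{Q + \left(4640 - 25\right)} = \frac{1}{-2381 + \left(4640 - 25\right)} = \frac{1}{-2381 + 4615} = \frac{1}{2234}$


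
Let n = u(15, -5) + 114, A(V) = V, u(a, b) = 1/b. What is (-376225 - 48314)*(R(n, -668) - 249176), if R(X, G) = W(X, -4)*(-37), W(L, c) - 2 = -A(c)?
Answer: 105879177522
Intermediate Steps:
W(L, c) = 2 - c
n = 569/5 (n = 1/(-5) + 114 = -⅕ + 114 = 569/5 ≈ 113.80)
R(X, G) = -222 (R(X, G) = (2 - 1*(-4))*(-37) = (2 + 4)*(-37) = 6*(-37) = -222)
(-376225 - 48314)*(R(n, -668) - 249176) = (-376225 - 48314)*(-222 - 249176) = -424539*(-249398) = 105879177522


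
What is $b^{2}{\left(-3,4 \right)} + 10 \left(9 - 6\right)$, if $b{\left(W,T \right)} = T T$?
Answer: $286$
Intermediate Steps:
$b{\left(W,T \right)} = T^{2}$
$b^{2}{\left(-3,4 \right)} + 10 \left(9 - 6\right) = \left(4^{2}\right)^{2} + 10 \left(9 - 6\right) = 16^{2} + 10 \cdot 3 = 256 + 30 = 286$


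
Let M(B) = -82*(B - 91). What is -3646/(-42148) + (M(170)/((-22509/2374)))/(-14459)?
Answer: 6566268785/167285222334 ≈ 0.039252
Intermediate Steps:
M(B) = 7462 - 82*B (M(B) = -82*(-91 + B) = 7462 - 82*B)
-3646/(-42148) + (M(170)/((-22509/2374)))/(-14459) = -3646/(-42148) + ((7462 - 82*170)/((-22509/2374)))/(-14459) = -3646*(-1/42148) + ((7462 - 13940)/((-22509*1/2374)))*(-1/14459) = 1823/21074 - 6478/(-22509/2374)*(-1/14459) = 1823/21074 - 6478*(-2374/22509)*(-1/14459) = 1823/21074 + (375092/549)*(-1/14459) = 1823/21074 - 375092/7937991 = 6566268785/167285222334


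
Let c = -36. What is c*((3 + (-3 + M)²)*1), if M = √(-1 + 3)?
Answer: -504 + 216*√2 ≈ -198.53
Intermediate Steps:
M = √2 ≈ 1.4142
c*((3 + (-3 + M)²)*1) = -36*(3 + (-3 + √2)²) = -108 - 36*(-3 + √2)²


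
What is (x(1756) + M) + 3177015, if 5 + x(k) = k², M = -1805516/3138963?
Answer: 19651620448282/3138963 ≈ 6.2605e+6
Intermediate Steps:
M = -1805516/3138963 (M = -1805516*1/3138963 = -1805516/3138963 ≈ -0.57520)
x(k) = -5 + k²
(x(1756) + M) + 3177015 = ((-5 + 1756²) - 1805516/3138963) + 3177015 = ((-5 + 3083536) - 1805516/3138963) + 3177015 = (3083531 - 1805516/3138963) + 3177015 = 9679087912837/3138963 + 3177015 = 19651620448282/3138963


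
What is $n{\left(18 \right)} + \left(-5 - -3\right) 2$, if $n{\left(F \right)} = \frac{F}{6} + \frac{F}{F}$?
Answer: $0$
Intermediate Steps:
$n{\left(F \right)} = 1 + \frac{F}{6}$ ($n{\left(F \right)} = F \frac{1}{6} + 1 = \frac{F}{6} + 1 = 1 + \frac{F}{6}$)
$n{\left(18 \right)} + \left(-5 - -3\right) 2 = \left(1 + \frac{1}{6} \cdot 18\right) + \left(-5 - -3\right) 2 = \left(1 + 3\right) + \left(-5 + 3\right) 2 = 4 - 4 = 0$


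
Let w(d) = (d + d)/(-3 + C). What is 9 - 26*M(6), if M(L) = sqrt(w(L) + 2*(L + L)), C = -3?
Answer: 9 - 26*sqrt(22) ≈ -112.95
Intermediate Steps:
w(d) = -d/3 (w(d) = (d + d)/(-3 - 3) = (2*d)/(-6) = (2*d)*(-1/6) = -d/3)
M(L) = sqrt(33)*sqrt(L)/3 (M(L) = sqrt(-L/3 + 2*(L + L)) = sqrt(-L/3 + 2*(2*L)) = sqrt(-L/3 + 4*L) = sqrt(11*L/3) = sqrt(33)*sqrt(L)/3)
9 - 26*M(6) = 9 - 26*sqrt(33)*sqrt(6)/3 = 9 - 26*sqrt(22)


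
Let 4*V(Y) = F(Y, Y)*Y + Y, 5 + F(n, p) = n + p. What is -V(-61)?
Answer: -3843/2 ≈ -1921.5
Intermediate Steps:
F(n, p) = -5 + n + p (F(n, p) = -5 + (n + p) = -5 + n + p)
V(Y) = Y/4 + Y*(-5 + 2*Y)/4 (V(Y) = ((-5 + Y + Y)*Y + Y)/4 = ((-5 + 2*Y)*Y + Y)/4 = (Y*(-5 + 2*Y) + Y)/4 = (Y + Y*(-5 + 2*Y))/4 = Y/4 + Y*(-5 + 2*Y)/4)
-V(-61) = -(-61)*(-2 - 61)/2 = -(-61)*(-63)/2 = -1*3843/2 = -3843/2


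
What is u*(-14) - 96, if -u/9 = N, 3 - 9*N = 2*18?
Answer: -558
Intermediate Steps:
N = -11/3 (N = ⅓ - 2*18/9 = ⅓ - ⅑*36 = ⅓ - 4 = -11/3 ≈ -3.6667)
u = 33 (u = -9*(-11/3) = 33)
u*(-14) - 96 = 33*(-14) - 96 = -462 - 96 = -558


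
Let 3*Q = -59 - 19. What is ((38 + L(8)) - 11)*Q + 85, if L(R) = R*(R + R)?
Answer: -3945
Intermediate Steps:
Q = -26 (Q = (-59 - 19)/3 = (⅓)*(-78) = -26)
L(R) = 2*R² (L(R) = R*(2*R) = 2*R²)
((38 + L(8)) - 11)*Q + 85 = ((38 + 2*8²) - 11)*(-26) + 85 = ((38 + 2*64) - 11)*(-26) + 85 = ((38 + 128) - 11)*(-26) + 85 = (166 - 11)*(-26) + 85 = 155*(-26) + 85 = -4030 + 85 = -3945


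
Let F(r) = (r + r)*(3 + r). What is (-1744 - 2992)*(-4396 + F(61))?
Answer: -16159232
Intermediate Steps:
F(r) = 2*r*(3 + r) (F(r) = (2*r)*(3 + r) = 2*r*(3 + r))
(-1744 - 2992)*(-4396 + F(61)) = (-1744 - 2992)*(-4396 + 2*61*(3 + 61)) = -4736*(-4396 + 2*61*64) = -4736*(-4396 + 7808) = -4736*3412 = -16159232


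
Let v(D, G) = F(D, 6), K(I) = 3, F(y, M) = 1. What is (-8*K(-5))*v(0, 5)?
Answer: -24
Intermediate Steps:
v(D, G) = 1
(-8*K(-5))*v(0, 5) = -8*3*1 = -24*1 = -24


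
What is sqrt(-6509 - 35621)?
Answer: I*sqrt(42130) ≈ 205.26*I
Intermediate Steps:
sqrt(-6509 - 35621) = sqrt(-42130) = I*sqrt(42130)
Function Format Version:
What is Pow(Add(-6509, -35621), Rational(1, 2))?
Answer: Mul(I, Pow(42130, Rational(1, 2))) ≈ Mul(205.26, I)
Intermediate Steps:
Pow(Add(-6509, -35621), Rational(1, 2)) = Pow(-42130, Rational(1, 2)) = Mul(I, Pow(42130, Rational(1, 2)))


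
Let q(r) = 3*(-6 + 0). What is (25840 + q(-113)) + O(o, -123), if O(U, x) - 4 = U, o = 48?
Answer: 25874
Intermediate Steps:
O(U, x) = 4 + U
q(r) = -18 (q(r) = 3*(-6) = -18)
(25840 + q(-113)) + O(o, -123) = (25840 - 18) + (4 + 48) = 25822 + 52 = 25874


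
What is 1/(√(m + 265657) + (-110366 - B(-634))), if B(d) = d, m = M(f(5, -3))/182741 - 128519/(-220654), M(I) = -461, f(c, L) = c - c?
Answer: -4424672148799448/485517412245630421453 - √431934422208855358567336562/485517412245630421453 ≈ -9.1561e-6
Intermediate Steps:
f(c, L) = 0
m = 23383969085/40322532614 (m = -461/182741 - 128519/(-220654) = -461*1/182741 - 128519*(-1/220654) = -461/182741 + 128519/220654 = 23383969085/40322532614 ≈ 0.57992)
1/(√(m + 265657) + (-110366 - B(-634))) = 1/(√(23383969085/40322532614 + 265657) + (-110366 - 1*(-634))) = 1/(√(10711986430606483/40322532614) + (-110366 + 634)) = 1/(√431934422208855358567336562/40322532614 - 109732) = 1/(-109732 + √431934422208855358567336562/40322532614)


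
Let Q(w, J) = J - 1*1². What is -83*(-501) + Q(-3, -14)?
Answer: 41568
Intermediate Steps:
Q(w, J) = -1 + J (Q(w, J) = J - 1*1 = J - 1 = -1 + J)
-83*(-501) + Q(-3, -14) = -83*(-501) + (-1 - 14) = 41583 - 15 = 41568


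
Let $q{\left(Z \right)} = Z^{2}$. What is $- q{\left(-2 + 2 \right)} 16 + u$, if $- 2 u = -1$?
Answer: $\frac{1}{2} \approx 0.5$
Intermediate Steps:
$u = \frac{1}{2}$ ($u = \left(- \frac{1}{2}\right) \left(-1\right) = \frac{1}{2} \approx 0.5$)
$- q{\left(-2 + 2 \right)} 16 + u = - \left(-2 + 2\right)^{2} \cdot 16 + \frac{1}{2} = - 0^{2} \cdot 16 + \frac{1}{2} = \left(-1\right) 0 \cdot 16 + \frac{1}{2} = 0 \cdot 16 + \frac{1}{2} = 0 + \frac{1}{2} = \frac{1}{2}$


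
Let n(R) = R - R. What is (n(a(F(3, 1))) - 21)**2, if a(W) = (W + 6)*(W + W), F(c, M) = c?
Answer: 441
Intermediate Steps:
a(W) = 2*W*(6 + W) (a(W) = (6 + W)*(2*W) = 2*W*(6 + W))
n(R) = 0
(n(a(F(3, 1))) - 21)**2 = (0 - 21)**2 = (-21)**2 = 441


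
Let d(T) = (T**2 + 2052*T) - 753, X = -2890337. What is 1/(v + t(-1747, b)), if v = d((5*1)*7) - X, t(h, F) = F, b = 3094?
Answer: 1/2965723 ≈ 3.3719e-7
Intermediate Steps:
d(T) = -753 + T**2 + 2052*T
v = 2962629 (v = (-753 + ((5*1)*7)**2 + 2052*((5*1)*7)) - 1*(-2890337) = (-753 + (5*7)**2 + 2052*(5*7)) + 2890337 = (-753 + 35**2 + 2052*35) + 2890337 = (-753 + 1225 + 71820) + 2890337 = 72292 + 2890337 = 2962629)
1/(v + t(-1747, b)) = 1/(2962629 + 3094) = 1/2965723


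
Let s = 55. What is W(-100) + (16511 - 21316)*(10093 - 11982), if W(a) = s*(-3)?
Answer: 9076480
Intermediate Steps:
W(a) = -165 (W(a) = 55*(-3) = -165)
W(-100) + (16511 - 21316)*(10093 - 11982) = -165 + (16511 - 21316)*(10093 - 11982) = -165 - 4805*(-1889) = -165 + 9076645 = 9076480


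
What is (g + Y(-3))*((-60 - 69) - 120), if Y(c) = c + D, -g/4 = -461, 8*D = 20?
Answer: -918063/2 ≈ -4.5903e+5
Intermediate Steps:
D = 5/2 (D = (⅛)*20 = 5/2 ≈ 2.5000)
g = 1844 (g = -4*(-461) = 1844)
Y(c) = 5/2 + c (Y(c) = c + 5/2 = 5/2 + c)
(g + Y(-3))*((-60 - 69) - 120) = (1844 + (5/2 - 3))*((-60 - 69) - 120) = (1844 - ½)*(-129 - 120) = (3687/2)*(-249) = -918063/2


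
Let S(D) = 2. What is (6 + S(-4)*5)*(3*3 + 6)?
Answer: 240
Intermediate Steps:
(6 + S(-4)*5)*(3*3 + 6) = (6 + 2*5)*(3*3 + 6) = (6 + 10)*(9 + 6) = 16*15 = 240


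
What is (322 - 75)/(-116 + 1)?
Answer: -247/115 ≈ -2.1478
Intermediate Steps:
(322 - 75)/(-116 + 1) = 247/(-115) = 247*(-1/115) = -247/115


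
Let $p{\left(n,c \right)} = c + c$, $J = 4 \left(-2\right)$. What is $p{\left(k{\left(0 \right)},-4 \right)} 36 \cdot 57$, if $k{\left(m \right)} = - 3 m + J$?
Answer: $-16416$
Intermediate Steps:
$J = -8$
$k{\left(m \right)} = -8 - 3 m$ ($k{\left(m \right)} = - 3 m - 8 = -8 - 3 m$)
$p{\left(n,c \right)} = 2 c$
$p{\left(k{\left(0 \right)},-4 \right)} 36 \cdot 57 = 2 \left(-4\right) 36 \cdot 57 = \left(-8\right) 36 \cdot 57 = \left(-288\right) 57 = -16416$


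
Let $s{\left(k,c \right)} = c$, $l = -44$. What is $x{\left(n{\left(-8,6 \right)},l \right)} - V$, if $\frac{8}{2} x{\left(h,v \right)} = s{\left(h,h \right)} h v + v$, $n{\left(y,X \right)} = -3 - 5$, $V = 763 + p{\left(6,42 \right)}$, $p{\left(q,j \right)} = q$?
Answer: $-1484$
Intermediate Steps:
$V = 769$ ($V = 763 + 6 = 769$)
$n{\left(y,X \right)} = -8$
$x{\left(h,v \right)} = \frac{v}{4} + \frac{v h^{2}}{4}$ ($x{\left(h,v \right)} = \frac{h h v + v}{4} = \frac{h^{2} v + v}{4} = \frac{v h^{2} + v}{4} = \frac{v + v h^{2}}{4} = \frac{v}{4} + \frac{v h^{2}}{4}$)
$x{\left(n{\left(-8,6 \right)},l \right)} - V = \frac{1}{4} \left(-44\right) \left(1 + \left(-8\right)^{2}\right) - 769 = \frac{1}{4} \left(-44\right) \left(1 + 64\right) - 769 = \frac{1}{4} \left(-44\right) 65 - 769 = -715 - 769 = -1484$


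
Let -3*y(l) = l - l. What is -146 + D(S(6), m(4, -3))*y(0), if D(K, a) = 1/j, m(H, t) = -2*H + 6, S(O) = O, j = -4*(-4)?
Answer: -146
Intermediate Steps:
j = 16
m(H, t) = 6 - 2*H
D(K, a) = 1/16
y(l) = 0 (y(l) = -(l - l)/3 = -1/3*0 = 0)
-146 + D(S(6), m(4, -3))*y(0) = -146 + (1/16)*0 = -146 + 0 = -146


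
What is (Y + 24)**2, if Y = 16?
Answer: 1600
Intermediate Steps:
(Y + 24)**2 = (16 + 24)**2 = 40**2 = 1600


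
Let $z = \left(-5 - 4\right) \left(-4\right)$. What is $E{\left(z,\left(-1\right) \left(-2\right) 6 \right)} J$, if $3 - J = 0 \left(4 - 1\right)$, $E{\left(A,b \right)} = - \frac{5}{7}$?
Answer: $- \frac{15}{7} \approx -2.1429$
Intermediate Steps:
$z = 36$ ($z = \left(-5 - 4\right) \left(-4\right) = \left(-9\right) \left(-4\right) = 36$)
$E{\left(A,b \right)} = - \frac{5}{7}$ ($E{\left(A,b \right)} = \left(-5\right) \frac{1}{7} = - \frac{5}{7}$)
$J = 3$ ($J = 3 - 0 \left(4 - 1\right) = 3 - 0 \cdot 3 = 3 - 0 = 3 + 0 = 3$)
$E{\left(z,\left(-1\right) \left(-2\right) 6 \right)} J = \left(- \frac{5}{7}\right) 3 = - \frac{15}{7}$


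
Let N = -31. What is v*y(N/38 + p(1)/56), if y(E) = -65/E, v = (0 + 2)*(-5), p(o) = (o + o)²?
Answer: -86450/99 ≈ -873.23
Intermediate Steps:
p(o) = 4*o² (p(o) = (2*o)² = 4*o²)
v = -10 (v = 2*(-5) = -10)
v*y(N/38 + p(1)/56) = -(-650)/(-31/38 + (4*1²)/56) = -(-650)/(-31*1/38 + (4*1)*(1/56)) = -(-650)/(-31/38 + 4*(1/56)) = -(-650)/(-31/38 + 1/14) = -(-650)/(-99/133) = -(-650)*(-133)/99 = -10*8645/99 = -86450/99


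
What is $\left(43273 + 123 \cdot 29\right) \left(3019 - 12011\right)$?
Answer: $-421185280$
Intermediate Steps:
$\left(43273 + 123 \cdot 29\right) \left(3019 - 12011\right) = \left(43273 + 3567\right) \left(-8992\right) = 46840 \left(-8992\right) = -421185280$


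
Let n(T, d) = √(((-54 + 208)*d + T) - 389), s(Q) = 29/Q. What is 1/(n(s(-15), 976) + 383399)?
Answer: 5750985/2204919649319 - 2*√8432610/2204919649319 ≈ 2.6056e-6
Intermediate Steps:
n(T, d) = √(-389 + T + 154*d) (n(T, d) = √((154*d + T) - 389) = √((T + 154*d) - 389) = √(-389 + T + 154*d))
1/(n(s(-15), 976) + 383399) = 1/(√(-389 + 29/(-15) + 154*976) + 383399) = 1/(√(-389 + 29*(-1/15) + 150304) + 383399) = 1/(√(-389 - 29/15 + 150304) + 383399) = 1/(√(2248696/15) + 383399) = 1/(2*√8432610/15 + 383399) = 1/(383399 + 2*√8432610/15)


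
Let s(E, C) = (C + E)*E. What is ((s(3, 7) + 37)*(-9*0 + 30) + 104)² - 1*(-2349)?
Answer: 4471345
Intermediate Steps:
s(E, C) = E*(C + E)
((s(3, 7) + 37)*(-9*0 + 30) + 104)² - 1*(-2349) = ((3*(7 + 3) + 37)*(-9*0 + 30) + 104)² - 1*(-2349) = ((3*10 + 37)*(0 + 30) + 104)² + 2349 = ((30 + 37)*30 + 104)² + 2349 = (67*30 + 104)² + 2349 = (2010 + 104)² + 2349 = 2114² + 2349 = 4468996 + 2349 = 4471345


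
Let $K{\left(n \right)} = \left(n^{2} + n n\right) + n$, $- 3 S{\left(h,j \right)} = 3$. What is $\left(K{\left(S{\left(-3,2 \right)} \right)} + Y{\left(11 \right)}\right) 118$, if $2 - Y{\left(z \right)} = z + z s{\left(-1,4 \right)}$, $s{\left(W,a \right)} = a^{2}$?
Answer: $-21712$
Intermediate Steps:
$S{\left(h,j \right)} = -1$ ($S{\left(h,j \right)} = \left(- \frac{1}{3}\right) 3 = -1$)
$K{\left(n \right)} = n + 2 n^{2}$ ($K{\left(n \right)} = \left(n^{2} + n^{2}\right) + n = 2 n^{2} + n = n + 2 n^{2}$)
$Y{\left(z \right)} = 2 - 17 z$ ($Y{\left(z \right)} = 2 - \left(z + z 4^{2}\right) = 2 - \left(z + z 16\right) = 2 - \left(z + 16 z\right) = 2 - 17 z$)
$\left(K{\left(S{\left(-3,2 \right)} \right)} + Y{\left(11 \right)}\right) 118 = \left(- (1 + 2 \left(-1\right)) + \left(2 - 187\right)\right) 118 = \left(- (1 - 2) + \left(2 - 187\right)\right) 118 = \left(\left(-1\right) \left(-1\right) - 185\right) 118 = \left(1 - 185\right) 118 = \left(-184\right) 118 = -21712$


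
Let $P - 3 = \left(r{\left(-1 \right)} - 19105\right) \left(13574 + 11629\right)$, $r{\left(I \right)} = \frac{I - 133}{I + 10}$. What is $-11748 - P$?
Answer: $\frac{1445600426}{3} \approx 4.8187 \cdot 10^{8}$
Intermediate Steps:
$r{\left(I \right)} = \frac{-133 + I}{10 + I}$
$P = - \frac{1445635670}{3}$ ($P = 3 + \left(\frac{-133 - 1}{10 - 1} - 19105\right) \left(13574 + 11629\right) = 3 + \left(\frac{1}{9} \left(-134\right) - 19105\right) 25203 = 3 + \left(- \frac{134}{9} - 19105\right) 25203 = 3 - \frac{1445635679}{3} = - \frac{1445635670}{3} \approx -4.8188 \cdot 10^{8}$)
$-11748 - P = -11748 - - \frac{1445635670}{3} = -11748 + \frac{1445635670}{3} = \frac{1445600426}{3}$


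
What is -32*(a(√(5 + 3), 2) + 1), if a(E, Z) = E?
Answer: -32 - 64*√2 ≈ -122.51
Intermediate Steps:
-32*(a(√(5 + 3), 2) + 1) = -32*(√(5 + 3) + 1) = -32*(√8 + 1) = -32*(2*√2 + 1) = -32*(1 + 2*√2) = -32 - 64*√2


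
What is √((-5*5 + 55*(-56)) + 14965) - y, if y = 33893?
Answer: -33893 + 2*√2965 ≈ -33784.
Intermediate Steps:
√((-5*5 + 55*(-56)) + 14965) - y = √((-5*5 + 55*(-56)) + 14965) - 1*33893 = √((-25 - 3080) + 14965) - 33893 = √(-3105 + 14965) - 33893 = √11860 - 33893 = 2*√2965 - 33893 = -33893 + 2*√2965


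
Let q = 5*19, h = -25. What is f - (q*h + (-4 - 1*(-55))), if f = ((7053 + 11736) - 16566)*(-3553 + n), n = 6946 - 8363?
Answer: -11045986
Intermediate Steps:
n = -1417
q = 95
f = -11048310 (f = ((7053 + 11736) - 16566)*(-3553 - 1417) = (18789 - 16566)*(-4970) = 2223*(-4970) = -11048310)
f - (q*h + (-4 - 1*(-55))) = -11048310 - (95*(-25) + (-4 - 1*(-55))) = -11048310 - (-2375 + (-4 + 55)) = -11048310 - (-2375 + 51) = -11048310 - 1*(-2324) = -11048310 + 2324 = -11045986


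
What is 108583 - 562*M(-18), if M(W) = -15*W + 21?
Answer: -54959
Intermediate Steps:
M(W) = 21 - 15*W
108583 - 562*M(-18) = 108583 - 562*(21 - 15*(-18)) = 108583 - 562*(21 + 270) = 108583 - 562*291 = 108583 - 163542 = -54959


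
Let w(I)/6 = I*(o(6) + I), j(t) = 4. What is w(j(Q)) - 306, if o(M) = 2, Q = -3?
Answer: -162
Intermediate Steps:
w(I) = 6*I*(2 + I) (w(I) = 6*(I*(2 + I)) = 6*I*(2 + I))
w(j(Q)) - 306 = 6*4*(2 + 4) - 306 = 6*4*6 - 306 = 144 - 306 = -162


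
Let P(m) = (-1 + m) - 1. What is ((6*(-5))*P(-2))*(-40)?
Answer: -4800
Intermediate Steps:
P(m) = -2 + m
((6*(-5))*P(-2))*(-40) = ((6*(-5))*(-2 - 2))*(-40) = -30*(-4)*(-40) = 120*(-40) = -4800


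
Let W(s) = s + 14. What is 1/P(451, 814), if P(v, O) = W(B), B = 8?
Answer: 1/22 ≈ 0.045455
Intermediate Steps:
W(s) = 14 + s
P(v, O) = 22 (P(v, O) = 14 + 8 = 22)
1/P(451, 814) = 1/22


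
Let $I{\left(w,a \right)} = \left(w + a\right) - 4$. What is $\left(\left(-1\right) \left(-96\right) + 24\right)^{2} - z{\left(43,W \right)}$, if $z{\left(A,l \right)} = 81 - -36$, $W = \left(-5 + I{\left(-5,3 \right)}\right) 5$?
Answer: $14283$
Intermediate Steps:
$I{\left(w,a \right)} = -4 + a + w$ ($I{\left(w,a \right)} = \left(a + w\right) - 4 = -4 + a + w$)
$W = -55$ ($W = \left(-5 - 6\right) 5 = \left(-11\right) 5 = -55$)
$z{\left(A,l \right)} = 117$ ($z{\left(A,l \right)} = 81 + 36 = 117$)
$\left(\left(-1\right) \left(-96\right) + 24\right)^{2} - z{\left(43,W \right)} = \left(\left(-1\right) \left(-96\right) + 24\right)^{2} - 117 = \left(96 + 24\right)^{2} - 117 = 120^{2} - 117 = 14400 - 117 = 14283$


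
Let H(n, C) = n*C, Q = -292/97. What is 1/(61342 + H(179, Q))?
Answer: 97/5897906 ≈ 1.6447e-5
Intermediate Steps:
Q = -292/97 (Q = -292*1/97 = -292/97 ≈ -3.0103)
H(n, C) = C*n
1/(61342 + H(179, Q)) = 1/(61342 - 292/97*179) = 1/(61342 - 52268/97) = 1/(5897906/97) = 97/5897906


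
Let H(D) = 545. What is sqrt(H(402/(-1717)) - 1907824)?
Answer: I*sqrt(1907279) ≈ 1381.0*I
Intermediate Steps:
sqrt(H(402/(-1717)) - 1907824) = sqrt(545 - 1907824) = sqrt(-1907279) = I*sqrt(1907279)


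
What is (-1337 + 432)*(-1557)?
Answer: 1409085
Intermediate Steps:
(-1337 + 432)*(-1557) = -905*(-1557) = 1409085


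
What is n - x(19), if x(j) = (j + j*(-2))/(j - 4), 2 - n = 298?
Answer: -4421/15 ≈ -294.73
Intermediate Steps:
n = -296 (n = 2 - 1*298 = 2 - 298 = -296)
x(j) = -j/(-4 + j) (x(j) = (j - 2*j)/(-4 + j) = (-j)/(-4 + j) = -j/(-4 + j))
n - x(19) = -296 - (-1)*19/(-4 + 19) = -296 - (-1)*19/15 = -296 - 1*(-19/15) = -296 + 19/15 = -4421/15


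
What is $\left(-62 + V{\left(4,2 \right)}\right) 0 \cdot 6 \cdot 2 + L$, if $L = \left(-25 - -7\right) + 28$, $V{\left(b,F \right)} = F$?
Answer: $10$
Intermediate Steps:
$L = 10$ ($L = \left(-25 + \left(-11 + 18\right)\right) + 28 = \left(-25 + 7\right) + 28 = -18 + 28 = 10$)
$\left(-62 + V{\left(4,2 \right)}\right) 0 \cdot 6 \cdot 2 + L = \left(-62 + 2\right) 0 \cdot 6 \cdot 2 + 10 = - 60 \cdot 0 \cdot 2 + 10 = \left(-60\right) 0 + 10 = 0 + 10 = 10$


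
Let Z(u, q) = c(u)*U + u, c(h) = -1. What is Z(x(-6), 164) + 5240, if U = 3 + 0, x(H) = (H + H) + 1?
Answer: 5226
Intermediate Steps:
x(H) = 1 + 2*H (x(H) = 2*H + 1 = 1 + 2*H)
U = 3
Z(u, q) = -3 + u (Z(u, q) = -1*3 + u = -3 + u)
Z(x(-6), 164) + 5240 = (-3 + (1 + 2*(-6))) + 5240 = (-3 + (1 - 12)) + 5240 = (-3 - 11) + 5240 = -14 + 5240 = 5226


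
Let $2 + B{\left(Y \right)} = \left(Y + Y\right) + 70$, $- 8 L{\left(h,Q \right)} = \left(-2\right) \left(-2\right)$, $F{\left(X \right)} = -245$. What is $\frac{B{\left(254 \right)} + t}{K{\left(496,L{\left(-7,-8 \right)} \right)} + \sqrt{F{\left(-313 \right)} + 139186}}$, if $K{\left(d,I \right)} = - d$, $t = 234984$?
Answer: $- \frac{23367552}{21415} - \frac{47112 \sqrt{138941}}{21415} \approx -1911.2$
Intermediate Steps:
$L{\left(h,Q \right)} = - \frac{1}{2}$ ($L{\left(h,Q \right)} = - \frac{\left(-2\right) \left(-2\right)}{8} = \left(- \frac{1}{8}\right) 4 = - \frac{1}{2}$)
$B{\left(Y \right)} = 68 + 2 Y$ ($B{\left(Y \right)} = -2 + \left(\left(Y + Y\right) + 70\right) = -2 + \left(2 Y + 70\right) = -2 + \left(70 + 2 Y\right) = 68 + 2 Y$)
$\frac{B{\left(254 \right)} + t}{K{\left(496,L{\left(-7,-8 \right)} \right)} + \sqrt{F{\left(-313 \right)} + 139186}} = \frac{\left(68 + 2 \cdot 254\right) + 234984}{\left(-1\right) 496 + \sqrt{-245 + 139186}} = \frac{\left(68 + 508\right) + 234984}{-496 + \sqrt{138941}} = \frac{576 + 234984}{-496 + \sqrt{138941}} = \frac{235560}{-496 + \sqrt{138941}}$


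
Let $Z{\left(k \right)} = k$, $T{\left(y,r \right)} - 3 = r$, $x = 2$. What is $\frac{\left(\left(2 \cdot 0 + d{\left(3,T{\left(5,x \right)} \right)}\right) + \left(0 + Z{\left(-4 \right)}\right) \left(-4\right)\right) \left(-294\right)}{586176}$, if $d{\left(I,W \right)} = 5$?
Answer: $- \frac{1029}{97696} \approx -0.010533$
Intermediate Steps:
$T{\left(y,r \right)} = 3 + r$
$\frac{\left(\left(2 \cdot 0 + d{\left(3,T{\left(5,x \right)} \right)}\right) + \left(0 + Z{\left(-4 \right)}\right) \left(-4\right)\right) \left(-294\right)}{586176} = \frac{\left(\left(2 \cdot 0 + 5\right) + \left(0 - 4\right) \left(-4\right)\right) \left(-294\right)}{586176} = \left(\left(0 + 5\right) - -16\right) \left(-294\right) \frac{1}{586176} = \left(5 + 16\right) \left(-294\right) \frac{1}{586176} = 21 \left(-294\right) \frac{1}{586176} = \left(-6174\right) \frac{1}{586176} = - \frac{1029}{97696}$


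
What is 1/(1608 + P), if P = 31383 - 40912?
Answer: -1/7921 ≈ -0.00012625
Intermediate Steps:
P = -9529
1/(1608 + P) = 1/(1608 - 9529) = 1/(-7921) = -1/7921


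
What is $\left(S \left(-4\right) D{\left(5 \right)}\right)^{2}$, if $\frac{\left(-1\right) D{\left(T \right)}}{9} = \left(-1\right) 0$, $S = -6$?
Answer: $0$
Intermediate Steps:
$D{\left(T \right)} = 0$ ($D{\left(T \right)} = - 9 \left(\left(-1\right) 0\right) = \left(-9\right) 0 = 0$)
$\left(S \left(-4\right) D{\left(5 \right)}\right)^{2} = \left(\left(-6\right) \left(-4\right) 0\right)^{2} = \left(24 \cdot 0\right)^{2} = 0^{2} = 0$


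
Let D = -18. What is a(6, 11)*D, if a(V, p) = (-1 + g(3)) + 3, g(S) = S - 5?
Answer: 0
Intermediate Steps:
g(S) = -5 + S
a(V, p) = 0 (a(V, p) = (-1 + (-5 + 3)) + 3 = (-1 - 2) + 3 = -3 + 3 = 0)
a(6, 11)*D = 0*(-18) = 0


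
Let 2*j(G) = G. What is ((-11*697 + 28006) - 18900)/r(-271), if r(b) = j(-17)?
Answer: -2878/17 ≈ -169.29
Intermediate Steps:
j(G) = G/2
r(b) = -17/2 (r(b) = (½)*(-17) = -17/2)
((-11*697 + 28006) - 18900)/r(-271) = ((-11*697 + 28006) - 18900)/(-17/2) = ((-7667 + 28006) - 18900)*(-2/17) = (20339 - 18900)*(-2/17) = 1439*(-2/17) = -2878/17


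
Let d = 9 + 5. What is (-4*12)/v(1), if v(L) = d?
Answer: -24/7 ≈ -3.4286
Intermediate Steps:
d = 14
v(L) = 14
(-4*12)/v(1) = -4*12/14 = -48*1/14 = -24/7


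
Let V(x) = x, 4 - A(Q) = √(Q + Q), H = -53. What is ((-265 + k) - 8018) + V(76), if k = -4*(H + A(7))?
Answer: -8011 + 4*√14 ≈ -7996.0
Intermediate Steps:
A(Q) = 4 - √2*√Q (A(Q) = 4 - √(Q + Q) = 4 - √(2*Q) = 4 - √2*√Q)
k = 196 + 4*√14 (k = -4*(-53 + (4 - √2*√7)) = -4*(-53 + (4 - √14)) = -4*(-49 - √14) = 196 + 4*√14 ≈ 210.97)
((-265 + k) - 8018) + V(76) = ((-265 + (196 + 4*√14)) - 8018) + 76 = ((-69 + 4*√14) - 8018) + 76 = (-8087 + 4*√14) + 76 = -8011 + 4*√14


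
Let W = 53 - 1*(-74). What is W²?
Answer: 16129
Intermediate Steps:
W = 127 (W = 53 + 74 = 127)
W² = 127² = 16129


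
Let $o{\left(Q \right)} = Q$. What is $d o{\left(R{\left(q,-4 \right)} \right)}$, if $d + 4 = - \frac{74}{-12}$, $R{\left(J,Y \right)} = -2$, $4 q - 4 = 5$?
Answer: $- \frac{13}{3} \approx -4.3333$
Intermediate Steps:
$q = \frac{9}{4}$ ($q = 1 + \frac{1}{4} \cdot 5 = 1 + \frac{5}{4} = \frac{9}{4} \approx 2.25$)
$d = \frac{13}{6}$ ($d = -4 - \frac{74}{-12} = -4 - - \frac{37}{6} = -4 + \frac{37}{6} = \frac{13}{6} \approx 2.1667$)
$d o{\left(R{\left(q,-4 \right)} \right)} = \frac{13}{6} \left(-2\right) = - \frac{13}{3}$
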